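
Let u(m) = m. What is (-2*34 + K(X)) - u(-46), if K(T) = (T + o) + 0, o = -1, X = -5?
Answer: -28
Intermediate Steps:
K(T) = -1 + T (K(T) = (T - 1) + 0 = (-1 + T) + 0 = -1 + T)
(-2*34 + K(X)) - u(-46) = (-2*34 + (-1 - 5)) - 1*(-46) = (-68 - 6) + 46 = -74 + 46 = -28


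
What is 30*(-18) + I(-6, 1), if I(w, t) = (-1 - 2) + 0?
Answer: -543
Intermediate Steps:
I(w, t) = -3 (I(w, t) = -3 + 0 = -3)
30*(-18) + I(-6, 1) = 30*(-18) - 3 = -540 - 3 = -543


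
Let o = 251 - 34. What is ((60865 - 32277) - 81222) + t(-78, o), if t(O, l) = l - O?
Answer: -52339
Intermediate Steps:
o = 217
((60865 - 32277) - 81222) + t(-78, o) = ((60865 - 32277) - 81222) + (217 - 1*(-78)) = (28588 - 81222) + (217 + 78) = -52634 + 295 = -52339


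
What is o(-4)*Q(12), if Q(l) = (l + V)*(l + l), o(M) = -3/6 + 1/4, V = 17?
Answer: -174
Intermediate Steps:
o(M) = -¼ (o(M) = -3*⅙ + 1*(¼) = -½ + ¼ = -¼)
Q(l) = 2*l*(17 + l) (Q(l) = (l + 17)*(l + l) = (17 + l)*(2*l) = 2*l*(17 + l))
o(-4)*Q(12) = -12*(17 + 12)/2 = -12*29/2 = -¼*696 = -174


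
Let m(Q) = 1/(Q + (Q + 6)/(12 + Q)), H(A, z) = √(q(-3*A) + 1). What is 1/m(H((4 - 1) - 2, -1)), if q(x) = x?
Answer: 37/73 + 76*I*√2/73 ≈ 0.50685 + 1.4723*I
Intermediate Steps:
H(A, z) = √(1 - 3*A) (H(A, z) = √(-3*A + 1) = √(1 - 3*A))
m(Q) = 1/(Q + (6 + Q)/(12 + Q))
1/m(H((4 - 1) - 2, -1)) = 1/((12 + √(1 - 3*((4 - 1) - 2)))/(6 + (√(1 - 3*((4 - 1) - 2)))² + 13*√(1 - 3*((4 - 1) - 2)))) = 1/((12 + √(1 - 3*(3 - 2)))/(6 + (√(1 - 3*(3 - 2)))² + 13*√(1 - 3*(3 - 2)))) = 1/((12 + √(1 - 3*1))/(6 + (√(1 - 3*1))² + 13*√(1 - 3*1))) = 1/((12 + √(1 - 3))/(6 + (√(1 - 3))² + 13*√(1 - 3))) = 1/((12 + √(-2))/(6 + (√(-2))² + 13*√(-2))) = 1/((12 + I*√2)/(6 + (I*√2)² + 13*(I*√2))) = 1/((12 + I*√2)/(6 - 2 + 13*I*√2)) = 1/((12 + I*√2)/(4 + 13*I*√2)) = (4 + 13*I*√2)/(12 + I*√2)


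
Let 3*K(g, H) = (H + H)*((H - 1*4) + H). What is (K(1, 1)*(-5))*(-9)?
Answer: -60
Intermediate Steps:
K(g, H) = 2*H*(-4 + 2*H)/3 (K(g, H) = ((H + H)*((H - 1*4) + H))/3 = ((2*H)*((H - 4) + H))/3 = ((2*H)*((-4 + H) + H))/3 = ((2*H)*(-4 + 2*H))/3 = (2*H*(-4 + 2*H))/3 = 2*H*(-4 + 2*H)/3)
(K(1, 1)*(-5))*(-9) = (((4/3)*1*(-2 + 1))*(-5))*(-9) = (((4/3)*1*(-1))*(-5))*(-9) = -4/3*(-5)*(-9) = (20/3)*(-9) = -60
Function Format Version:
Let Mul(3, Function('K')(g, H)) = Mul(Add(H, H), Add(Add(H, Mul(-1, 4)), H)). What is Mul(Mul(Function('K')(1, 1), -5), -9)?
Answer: -60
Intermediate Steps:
Function('K')(g, H) = Mul(Rational(2, 3), H, Add(-4, Mul(2, H))) (Function('K')(g, H) = Mul(Rational(1, 3), Mul(Add(H, H), Add(Add(H, Mul(-1, 4)), H))) = Mul(Rational(1, 3), Mul(Mul(2, H), Add(Add(H, -4), H))) = Mul(Rational(1, 3), Mul(Mul(2, H), Add(Add(-4, H), H))) = Mul(Rational(1, 3), Mul(Mul(2, H), Add(-4, Mul(2, H)))) = Mul(Rational(1, 3), Mul(2, H, Add(-4, Mul(2, H)))) = Mul(Rational(2, 3), H, Add(-4, Mul(2, H))))
Mul(Mul(Function('K')(1, 1), -5), -9) = Mul(Mul(Mul(Rational(4, 3), 1, Add(-2, 1)), -5), -9) = Mul(Mul(Mul(Rational(4, 3), 1, -1), -5), -9) = Mul(Mul(Rational(-4, 3), -5), -9) = Mul(Rational(20, 3), -9) = -60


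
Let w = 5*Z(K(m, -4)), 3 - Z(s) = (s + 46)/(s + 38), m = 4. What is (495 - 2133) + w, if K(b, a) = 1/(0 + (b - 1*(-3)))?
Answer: -434956/267 ≈ -1629.0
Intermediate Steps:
K(b, a) = 1/(3 + b) (K(b, a) = 1/(0 + (b + 3)) = 1/(0 + (3 + b)) = 1/(3 + b))
Z(s) = 3 - (46 + s)/(38 + s) (Z(s) = 3 - (s + 46)/(s + 38) = 3 - (46 + s)/(38 + s))
w = 2390/267 (w = 5*(2*(34 + 1/(3 + 4))/(38 + 1/(3 + 4))) = 5*(2*(34 + 1/7)/(38 + 1/7)) = 5*(2*(34 + ⅐)/(38 + ⅐)) = 5*(2*(239/7)/(267/7)) = 5*(2*(7/267)*(239/7)) = 5*(478/267) = 2390/267 ≈ 8.9513)
(495 - 2133) + w = (495 - 2133) + 2390/267 = -1638 + 2390/267 = -434956/267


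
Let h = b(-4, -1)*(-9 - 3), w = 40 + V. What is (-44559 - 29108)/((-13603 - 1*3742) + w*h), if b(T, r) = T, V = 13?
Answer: 73667/14801 ≈ 4.9772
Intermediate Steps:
w = 53 (w = 40 + 13 = 53)
h = 48 (h = -4*(-9 - 3) = -4*(-12) = 48)
(-44559 - 29108)/((-13603 - 1*3742) + w*h) = (-44559 - 29108)/((-13603 - 1*3742) + 53*48) = -73667/((-13603 - 3742) + 2544) = -73667/(-17345 + 2544) = -73667/(-14801) = -73667*(-1/14801) = 73667/14801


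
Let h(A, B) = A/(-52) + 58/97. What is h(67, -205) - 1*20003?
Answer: -100898615/5044 ≈ -20004.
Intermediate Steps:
h(A, B) = 58/97 - A/52 (h(A, B) = A*(-1/52) + 58*(1/97) = -A/52 + 58/97 = 58/97 - A/52)
h(67, -205) - 1*20003 = (58/97 - 1/52*67) - 1*20003 = (58/97 - 67/52) - 20003 = -3483/5044 - 20003 = -100898615/5044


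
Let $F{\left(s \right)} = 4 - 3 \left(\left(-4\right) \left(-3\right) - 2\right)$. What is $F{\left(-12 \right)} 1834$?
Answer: $-47684$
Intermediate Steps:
$F{\left(s \right)} = -26$ ($F{\left(s \right)} = 4 - 3 \left(12 - 2\right) = 4 - 30 = -26$)
$F{\left(-12 \right)} 1834 = \left(-26\right) 1834 = -47684$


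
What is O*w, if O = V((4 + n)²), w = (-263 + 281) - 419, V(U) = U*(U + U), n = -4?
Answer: 0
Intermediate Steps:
V(U) = 2*U² (V(U) = U*(2*U) = 2*U²)
w = -401 (w = 18 - 419 = -401)
O = 0 (O = 2*((4 - 4)²)² = 2*(0²)² = 2*0² = 2*0 = 0)
O*w = 0*(-401) = 0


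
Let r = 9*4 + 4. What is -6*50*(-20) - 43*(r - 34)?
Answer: 5742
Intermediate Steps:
r = 40 (r = 36 + 4 = 40)
-6*50*(-20) - 43*(r - 34) = -6*50*(-20) - 43*(40 - 34) = -300*(-20) - 43*6 = 6000 - 1*258 = 6000 - 258 = 5742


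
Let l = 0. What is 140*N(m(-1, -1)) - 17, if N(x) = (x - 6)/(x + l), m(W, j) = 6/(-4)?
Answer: 683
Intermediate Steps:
m(W, j) = -3/2 (m(W, j) = 6*(-¼) = -3/2)
N(x) = (-6 + x)/x (N(x) = (x - 6)/(x + 0) = (-6 + x)/x)
140*N(m(-1, -1)) - 17 = 140*((-6 - 3/2)/(-3/2)) - 17 = 140*(-⅔*(-15/2)) - 17 = 140*5 - 17 = 700 - 17 = 683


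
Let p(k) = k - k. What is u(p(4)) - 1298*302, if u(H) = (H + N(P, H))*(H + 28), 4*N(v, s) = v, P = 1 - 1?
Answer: -391996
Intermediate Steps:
P = 0
N(v, s) = v/4
p(k) = 0
u(H) = H*(28 + H) (u(H) = (H + (¼)*0)*(H + 28) = (H + 0)*(28 + H) = H*(28 + H))
u(p(4)) - 1298*302 = 0*(28 + 0) - 1298*302 = 0*28 - 391996 = 0 - 391996 = -391996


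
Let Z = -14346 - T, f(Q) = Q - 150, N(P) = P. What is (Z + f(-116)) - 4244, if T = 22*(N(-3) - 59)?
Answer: -17492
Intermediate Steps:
f(Q) = -150 + Q
T = -1364 (T = 22*(-3 - 59) = 22*(-62) = -1364)
Z = -12982 (Z = -14346 - 1*(-1364) = -14346 + 1364 = -12982)
(Z + f(-116)) - 4244 = (-12982 + (-150 - 116)) - 4244 = (-12982 - 266) - 4244 = -13248 - 4244 = -17492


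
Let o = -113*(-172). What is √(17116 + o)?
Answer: 2*√9138 ≈ 191.19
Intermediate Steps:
o = 19436
√(17116 + o) = √(17116 + 19436) = √36552 = 2*√9138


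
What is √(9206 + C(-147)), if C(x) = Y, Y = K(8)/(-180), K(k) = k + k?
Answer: √2071330/15 ≈ 95.947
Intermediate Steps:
K(k) = 2*k
Y = -4/45 (Y = (2*8)/(-180) = 16*(-1/180) = -4/45 ≈ -0.088889)
C(x) = -4/45
√(9206 + C(-147)) = √(9206 - 4/45) = √(414266/45) = √2071330/15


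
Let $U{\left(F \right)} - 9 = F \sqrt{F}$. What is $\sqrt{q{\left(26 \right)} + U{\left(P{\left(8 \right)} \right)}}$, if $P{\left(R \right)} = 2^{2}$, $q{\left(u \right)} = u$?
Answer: $\sqrt{43} \approx 6.5574$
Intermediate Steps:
$P{\left(R \right)} = 4$
$U{\left(F \right)} = 9 + F^{\frac{3}{2}}$ ($U{\left(F \right)} = 9 + F \sqrt{F} = 9 + F^{\frac{3}{2}}$)
$\sqrt{q{\left(26 \right)} + U{\left(P{\left(8 \right)} \right)}} = \sqrt{26 + \left(9 + 4^{\frac{3}{2}}\right)} = \sqrt{26 + \left(9 + 8\right)} = \sqrt{26 + 17} = \sqrt{43}$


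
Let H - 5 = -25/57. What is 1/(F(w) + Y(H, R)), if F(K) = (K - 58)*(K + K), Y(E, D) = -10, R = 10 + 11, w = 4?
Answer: -1/442 ≈ -0.0022624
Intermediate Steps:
H = 260/57 (H = 5 - 25/57 = 260/57 ≈ 4.5614)
R = 21
F(K) = 2*K*(-58 + K) (F(K) = (-58 + K)*(2*K) = 2*K*(-58 + K))
1/(F(w) + Y(H, R)) = 1/(2*4*(-58 + 4) - 10) = 1/(2*4*(-54) - 10) = 1/(-432 - 10) = 1/(-442) = -1/442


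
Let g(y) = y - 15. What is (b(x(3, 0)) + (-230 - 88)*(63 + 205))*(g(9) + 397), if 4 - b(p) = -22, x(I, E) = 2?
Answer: -33312418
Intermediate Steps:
g(y) = -15 + y
b(p) = 26 (b(p) = 4 - 1*(-22) = 4 + 22 = 26)
(b(x(3, 0)) + (-230 - 88)*(63 + 205))*(g(9) + 397) = (26 + (-230 - 88)*(63 + 205))*((-15 + 9) + 397) = (26 - 318*268)*(-6 + 397) = (26 - 85224)*391 = -85198*391 = -33312418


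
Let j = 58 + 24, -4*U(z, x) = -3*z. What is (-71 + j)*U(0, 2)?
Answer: 0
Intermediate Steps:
U(z, x) = 3*z/4 (U(z, x) = -(-3)*z/4 = 3*z/4)
j = 82
(-71 + j)*U(0, 2) = (-71 + 82)*((3/4)*0) = 11*0 = 0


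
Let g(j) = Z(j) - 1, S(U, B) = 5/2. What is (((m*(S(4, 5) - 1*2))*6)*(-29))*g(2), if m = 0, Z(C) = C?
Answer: 0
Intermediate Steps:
S(U, B) = 5/2 (S(U, B) = 5*(1/2) = 5/2)
g(j) = -1 + j (g(j) = j - 1 = -1 + j)
(((m*(S(4, 5) - 1*2))*6)*(-29))*g(2) = (((0*(5/2 - 1*2))*6)*(-29))*(-1 + 2) = (((0*(5/2 - 2))*6)*(-29))*1 = (((0*(1/2))*6)*(-29))*1 = ((0*6)*(-29))*1 = (0*(-29))*1 = 0*1 = 0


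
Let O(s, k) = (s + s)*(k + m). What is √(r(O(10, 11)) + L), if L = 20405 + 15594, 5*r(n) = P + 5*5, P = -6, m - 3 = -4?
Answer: √900070/5 ≈ 189.74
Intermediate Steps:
m = -1 (m = 3 - 4 = -1)
O(s, k) = 2*s*(-1 + k) (O(s, k) = (s + s)*(k - 1) = (2*s)*(-1 + k) = 2*s*(-1 + k))
r(n) = 19/5 (r(n) = (-6 + 5*5)/5 = (-6 + 25)/5 = (⅕)*19 = 19/5)
L = 35999
√(r(O(10, 11)) + L) = √(19/5 + 35999) = √(180014/5) = √900070/5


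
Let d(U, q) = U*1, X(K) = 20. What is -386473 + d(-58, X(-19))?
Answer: -386531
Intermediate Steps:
d(U, q) = U
-386473 + d(-58, X(-19)) = -386473 - 58 = -386531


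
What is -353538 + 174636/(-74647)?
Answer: -26390725722/74647 ≈ -3.5354e+5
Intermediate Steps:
-353538 + 174636/(-74647) = -353538 + 174636*(-1/74647) = -353538 - 174636/74647 = -26390725722/74647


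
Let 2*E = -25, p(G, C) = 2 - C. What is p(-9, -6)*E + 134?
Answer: 34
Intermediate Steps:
E = -25/2 (E = (1/2)*(-25) = -25/2 ≈ -12.500)
p(-9, -6)*E + 134 = (2 - 1*(-6))*(-25/2) + 134 = (2 + 6)*(-25/2) + 134 = 8*(-25/2) + 134 = -100 + 134 = 34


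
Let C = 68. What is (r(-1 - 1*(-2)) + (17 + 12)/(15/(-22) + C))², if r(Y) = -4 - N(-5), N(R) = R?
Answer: 4490161/2193361 ≈ 2.0472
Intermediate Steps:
r(Y) = 1 (r(Y) = -4 - 1*(-5) = -4 + 5 = 1)
(r(-1 - 1*(-2)) + (17 + 12)/(15/(-22) + C))² = (1 + (17 + 12)/(15/(-22) + 68))² = (1 + 29/(15*(-1/22) + 68))² = (1 + 29/(-15/22 + 68))² = (1 + 29/(1481/22))² = (1 + 29*(22/1481))² = (1 + 638/1481)² = (2119/1481)² = 4490161/2193361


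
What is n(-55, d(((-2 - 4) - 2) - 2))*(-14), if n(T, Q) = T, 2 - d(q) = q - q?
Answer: 770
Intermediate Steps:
d(q) = 2 (d(q) = 2 - (q - q) = 2 - 1*0 = 2 + 0 = 2)
n(-55, d(((-2 - 4) - 2) - 2))*(-14) = -55*(-14) = 770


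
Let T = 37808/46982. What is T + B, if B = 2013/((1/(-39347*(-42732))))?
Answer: 571999072432924/169 ≈ 3.3846e+12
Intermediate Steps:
T = 136/169 (T = 37808*(1/46982) = 136/169 ≈ 0.80473)
B = 3384609896052 (B = 2013/((-1/39347*(-1/42732))) = 2013/(1/1681376004) = 2013*1681376004 = 3384609896052)
T + B = 136/169 + 3384609896052 = 571999072432924/169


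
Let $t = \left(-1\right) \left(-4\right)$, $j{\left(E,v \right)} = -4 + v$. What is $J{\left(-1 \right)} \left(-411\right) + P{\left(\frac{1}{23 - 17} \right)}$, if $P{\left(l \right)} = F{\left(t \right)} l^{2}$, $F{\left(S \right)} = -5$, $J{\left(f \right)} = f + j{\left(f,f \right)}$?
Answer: $\frac{88771}{36} \approx 2465.9$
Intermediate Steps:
$J{\left(f \right)} = -4 + 2 f$ ($J{\left(f \right)} = f + \left(-4 + f\right) = -4 + 2 f$)
$t = 4$
$P{\left(l \right)} = - 5 l^{2}$
$J{\left(-1 \right)} \left(-411\right) + P{\left(\frac{1}{23 - 17} \right)} = \left(-4 + 2 \left(-1\right)\right) \left(-411\right) - 5 \left(\frac{1}{23 - 17}\right)^{2} = \left(-4 - 2\right) \left(-411\right) - 5 \left(\frac{1}{6}\right)^{2} = \left(-6\right) \left(-411\right) - \frac{5}{36} = 2466 - \frac{5}{36} = \frac{88771}{36}$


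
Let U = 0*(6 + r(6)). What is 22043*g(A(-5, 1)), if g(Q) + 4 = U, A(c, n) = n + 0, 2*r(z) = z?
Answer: -88172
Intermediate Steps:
r(z) = z/2
A(c, n) = n
U = 0 (U = 0*(6 + (½)*6) = 0*(6 + 3) = 0*9 = 0)
g(Q) = -4 (g(Q) = -4 + 0 = -4)
22043*g(A(-5, 1)) = 22043*(-4) = -88172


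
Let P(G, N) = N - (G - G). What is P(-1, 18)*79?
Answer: 1422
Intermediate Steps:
P(G, N) = N (P(G, N) = N - 1*0 = N + 0 = N)
P(-1, 18)*79 = 18*79 = 1422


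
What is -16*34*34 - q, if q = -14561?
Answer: -3935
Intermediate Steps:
-16*34*34 - q = -16*34*34 - 1*(-14561) = -544*34 + 14561 = -18496 + 14561 = -3935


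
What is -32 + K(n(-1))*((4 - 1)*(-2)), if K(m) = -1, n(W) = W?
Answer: -26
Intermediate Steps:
-32 + K(n(-1))*((4 - 1)*(-2)) = -32 - (4 - 1)*(-2) = -32 - 3*(-2) = -32 - 1*(-6) = -32 + 6 = -26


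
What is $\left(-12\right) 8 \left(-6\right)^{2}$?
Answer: $-3456$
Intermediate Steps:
$\left(-12\right) 8 \left(-6\right)^{2} = \left(-96\right) 36 = -3456$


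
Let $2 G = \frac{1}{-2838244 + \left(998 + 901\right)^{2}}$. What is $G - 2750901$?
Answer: $- \frac{4225147358513}{1535914} \approx -2.7509 \cdot 10^{6}$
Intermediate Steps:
$G = \frac{1}{1535914}$ ($G = \frac{1}{2 \left(-2838244 + \left(998 + 901\right)^{2}\right)} = \frac{1}{2 \left(-2838244 + 1899^{2}\right)} = \frac{1}{2 \left(-2838244 + 3606201\right)} = \frac{1}{2 \cdot 767957} = \frac{1}{2} \cdot \frac{1}{767957} = \frac{1}{1535914} \approx 6.5108 \cdot 10^{-7}$)
$G - 2750901 = \frac{1}{1535914} - 2750901 = - \frac{4225147358513}{1535914}$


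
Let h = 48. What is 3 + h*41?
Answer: 1971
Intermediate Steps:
3 + h*41 = 3 + 48*41 = 3 + 1968 = 1971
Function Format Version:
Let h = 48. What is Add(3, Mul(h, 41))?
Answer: 1971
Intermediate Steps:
Add(3, Mul(h, 41)) = Add(3, Mul(48, 41)) = Add(3, 1968) = 1971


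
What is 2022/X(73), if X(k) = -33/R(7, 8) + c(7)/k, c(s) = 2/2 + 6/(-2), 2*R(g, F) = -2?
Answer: 147606/2407 ≈ 61.324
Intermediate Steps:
R(g, F) = -1 (R(g, F) = (1/2)*(-2) = -1)
c(s) = -2 (c(s) = 2*(1/2) + 6*(-1/2) = 1 - 3 = -2)
X(k) = 33 - 2/k (X(k) = -33/(-1) - 2/k = -33*(-1) - 2/k = 33 - 2/k)
2022/X(73) = 2022/(33 - 2/73) = 2022/(2407/73) = 2022*(73/2407) = 147606/2407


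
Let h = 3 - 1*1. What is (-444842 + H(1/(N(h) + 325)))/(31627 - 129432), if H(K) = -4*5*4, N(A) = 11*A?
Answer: 444922/97805 ≈ 4.5491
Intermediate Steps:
h = 2 (h = 3 - 1 = 2)
H(K) = -80 (H(K) = -20*4 = -80)
(-444842 + H(1/(N(h) + 325)))/(31627 - 129432) = (-444842 - 80)/(31627 - 129432) = -444922/(-97805) = -444922*(-1/97805) = 444922/97805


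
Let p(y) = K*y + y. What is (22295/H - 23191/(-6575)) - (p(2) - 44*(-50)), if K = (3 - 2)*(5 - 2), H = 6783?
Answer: -14024140946/6371175 ≈ -2201.2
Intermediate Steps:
K = 3 (K = 1*3 = 3)
p(y) = 4*y (p(y) = 3*y + y = 4*y)
(22295/H - 23191/(-6575)) - (p(2) - 44*(-50)) = (22295/6783 - 23191/(-6575)) - (4*2 - 44*(-50)) = (22295*(1/6783) - 23191*(-1/6575)) - (8 + 2200) = (3185/969 + 23191/6575) - 1*2208 = 43413454/6371175 - 2208 = -14024140946/6371175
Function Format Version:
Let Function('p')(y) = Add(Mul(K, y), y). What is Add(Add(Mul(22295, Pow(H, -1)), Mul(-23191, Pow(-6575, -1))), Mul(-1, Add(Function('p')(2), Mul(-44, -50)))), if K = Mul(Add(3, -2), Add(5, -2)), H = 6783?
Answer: Rational(-14024140946, 6371175) ≈ -2201.2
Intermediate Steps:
K = 3 (K = Mul(1, 3) = 3)
Function('p')(y) = Mul(4, y) (Function('p')(y) = Add(Mul(3, y), y) = Mul(4, y))
Add(Add(Mul(22295, Pow(H, -1)), Mul(-23191, Pow(-6575, -1))), Mul(-1, Add(Function('p')(2), Mul(-44, -50)))) = Add(Add(Mul(22295, Pow(6783, -1)), Mul(-23191, Pow(-6575, -1))), Mul(-1, Add(Mul(4, 2), Mul(-44, -50)))) = Add(Add(Mul(22295, Rational(1, 6783)), Mul(-23191, Rational(-1, 6575))), Mul(-1, Add(8, 2200))) = Add(Add(Rational(3185, 969), Rational(23191, 6575)), Mul(-1, 2208)) = Add(Rational(43413454, 6371175), -2208) = Rational(-14024140946, 6371175)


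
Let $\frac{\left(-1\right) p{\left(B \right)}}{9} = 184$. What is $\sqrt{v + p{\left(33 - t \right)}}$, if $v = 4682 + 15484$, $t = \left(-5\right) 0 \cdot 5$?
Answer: $\sqrt{18510} \approx 136.05$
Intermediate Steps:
$t = 0$ ($t = 0 \cdot 5 = 0$)
$p{\left(B \right)} = -1656$ ($p{\left(B \right)} = \left(-9\right) 184 = -1656$)
$v = 20166$
$\sqrt{v + p{\left(33 - t \right)}} = \sqrt{20166 - 1656} = \sqrt{18510}$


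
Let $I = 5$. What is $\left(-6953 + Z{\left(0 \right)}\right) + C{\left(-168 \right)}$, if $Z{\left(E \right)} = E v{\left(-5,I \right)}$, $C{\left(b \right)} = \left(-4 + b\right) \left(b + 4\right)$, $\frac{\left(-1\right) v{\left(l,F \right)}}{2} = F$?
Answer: $21255$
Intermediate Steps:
$v{\left(l,F \right)} = - 2 F$
$C{\left(b \right)} = \left(-4 + b\right) \left(4 + b\right)$
$Z{\left(E \right)} = - 10 E$ ($Z{\left(E \right)} = E \left(\left(-2\right) 5\right) = E \left(-10\right) = - 10 E$)
$\left(-6953 + Z{\left(0 \right)}\right) + C{\left(-168 \right)} = \left(-6953 - 0\right) - \left(16 - \left(-168\right)^{2}\right) = \left(-6953 + 0\right) + \left(-16 + 28224\right) = -6953 + 28208 = 21255$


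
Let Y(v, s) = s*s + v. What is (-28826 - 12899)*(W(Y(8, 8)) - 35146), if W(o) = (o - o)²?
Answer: 1466466850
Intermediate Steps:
Y(v, s) = v + s² (Y(v, s) = s² + v = v + s²)
W(o) = 0 (W(o) = 0² = 0)
(-28826 - 12899)*(W(Y(8, 8)) - 35146) = (-28826 - 12899)*(0 - 35146) = -41725*(-35146) = 1466466850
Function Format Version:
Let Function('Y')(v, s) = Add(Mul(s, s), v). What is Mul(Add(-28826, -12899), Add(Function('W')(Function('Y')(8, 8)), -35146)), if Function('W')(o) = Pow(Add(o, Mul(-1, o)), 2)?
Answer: 1466466850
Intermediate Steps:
Function('Y')(v, s) = Add(v, Pow(s, 2)) (Function('Y')(v, s) = Add(Pow(s, 2), v) = Add(v, Pow(s, 2)))
Function('W')(o) = 0 (Function('W')(o) = Pow(0, 2) = 0)
Mul(Add(-28826, -12899), Add(Function('W')(Function('Y')(8, 8)), -35146)) = Mul(Add(-28826, -12899), Add(0, -35146)) = Mul(-41725, -35146) = 1466466850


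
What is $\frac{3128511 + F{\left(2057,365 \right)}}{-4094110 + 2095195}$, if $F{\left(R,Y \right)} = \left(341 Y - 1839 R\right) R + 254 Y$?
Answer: $\frac{501468079}{133261} \approx 3763.1$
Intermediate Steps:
$F{\left(R,Y \right)} = 254 Y + R \left(- 1839 R + 341 Y\right)$ ($F{\left(R,Y \right)} = \left(- 1839 R + 341 Y\right) R + 254 Y = R \left(- 1839 R + 341 Y\right) + 254 Y = 254 Y + R \left(- 1839 R + 341 Y\right)$)
$\frac{3128511 + F{\left(2057,365 \right)}}{-4094110 + 2095195} = \frac{3128511 + \left(- 1839 \cdot 2057^{2} + 254 \cdot 365 + 341 \cdot 2057 \cdot 365\right)}{-4094110 + 2095195} = \frac{3128511 + \left(\left(-1839\right) 4231249 + 92710 + 256024505\right)}{-1998915} = \left(3128511 + \left(-7781266911 + 92710 + 256024505\right)\right) \left(- \frac{1}{1998915}\right) = \left(3128511 - 7525149696\right) \left(- \frac{1}{1998915}\right) = \left(-7522021185\right) \left(- \frac{1}{1998915}\right) = \frac{501468079}{133261}$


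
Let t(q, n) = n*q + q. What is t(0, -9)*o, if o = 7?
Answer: 0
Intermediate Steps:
t(q, n) = q + n*q
t(0, -9)*o = (0*(1 - 9))*7 = (0*(-8))*7 = 0*7 = 0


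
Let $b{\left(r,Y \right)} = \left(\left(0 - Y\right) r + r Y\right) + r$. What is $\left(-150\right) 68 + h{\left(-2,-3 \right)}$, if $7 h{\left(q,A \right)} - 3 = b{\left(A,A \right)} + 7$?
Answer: $-10199$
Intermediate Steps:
$b{\left(r,Y \right)} = r$ ($b{\left(r,Y \right)} = \left(- Y r + Y r\right) + r = 0 + r = r$)
$h{\left(q,A \right)} = \frac{10}{7} + \frac{A}{7}$ ($h{\left(q,A \right)} = \frac{3}{7} + \frac{A + 7}{7} = \frac{3}{7} + \frac{7 + A}{7} = \frac{3}{7} + \left(1 + \frac{A}{7}\right) = \frac{10}{7} + \frac{A}{7}$)
$\left(-150\right) 68 + h{\left(-2,-3 \right)} = \left(-150\right) 68 + \left(\frac{10}{7} + \frac{1}{7} \left(-3\right)\right) = -10200 + \left(\frac{10}{7} - \frac{3}{7}\right) = -10200 + 1 = -10199$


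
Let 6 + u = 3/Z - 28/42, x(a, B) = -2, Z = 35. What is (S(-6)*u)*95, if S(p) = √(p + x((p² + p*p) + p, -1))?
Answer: -26258*I*√2/21 ≈ -1768.3*I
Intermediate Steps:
S(p) = √(-2 + p) (S(p) = √(p - 2) = √(-2 + p))
u = -691/105 (u = -6 + (3/35 - 28/42) = -6 + (3*(1/35) - 28*1/42) = -6 + (3/35 - ⅔) = -6 - 61/105 = -691/105 ≈ -6.5810)
(S(-6)*u)*95 = (√(-2 - 6)*(-691/105))*95 = (√(-8)*(-691/105))*95 = ((2*I*√2)*(-691/105))*95 = -1382*I*√2/105*95 = -26258*I*√2/21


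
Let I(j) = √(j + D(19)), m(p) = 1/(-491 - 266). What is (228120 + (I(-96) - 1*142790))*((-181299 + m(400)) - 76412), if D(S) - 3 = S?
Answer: -16646793165240/757 - 195087228*I*√74/757 ≈ -2.199e+10 - 2.2169e+6*I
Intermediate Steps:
m(p) = -1/757 (m(p) = 1/(-757) = -1/757)
D(S) = 3 + S
I(j) = √(22 + j) (I(j) = √(j + (3 + 19)) = √(j + 22) = √(22 + j))
(228120 + (I(-96) - 1*142790))*((-181299 + m(400)) - 76412) = (228120 + (√(22 - 96) - 1*142790))*((-181299 - 1/757) - 76412) = (228120 + (√(-74) - 142790))*(-137243344/757 - 76412) = (228120 + (I*√74 - 142790))*(-195087228/757) = (228120 + (-142790 + I*√74))*(-195087228/757) = (85330 + I*√74)*(-195087228/757) = -16646793165240/757 - 195087228*I*√74/757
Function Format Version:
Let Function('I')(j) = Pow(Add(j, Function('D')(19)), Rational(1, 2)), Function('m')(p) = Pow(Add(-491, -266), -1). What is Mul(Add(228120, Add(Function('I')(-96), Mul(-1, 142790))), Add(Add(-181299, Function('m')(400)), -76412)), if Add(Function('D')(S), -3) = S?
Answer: Add(Rational(-16646793165240, 757), Mul(Rational(-195087228, 757), I, Pow(74, Rational(1, 2)))) ≈ Add(-2.1990e+10, Mul(-2.2169e+6, I))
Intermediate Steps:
Function('m')(p) = Rational(-1, 757) (Function('m')(p) = Pow(-757, -1) = Rational(-1, 757))
Function('D')(S) = Add(3, S)
Function('I')(j) = Pow(Add(22, j), Rational(1, 2)) (Function('I')(j) = Pow(Add(j, Add(3, 19)), Rational(1, 2)) = Pow(Add(j, 22), Rational(1, 2)) = Pow(Add(22, j), Rational(1, 2)))
Mul(Add(228120, Add(Function('I')(-96), Mul(-1, 142790))), Add(Add(-181299, Function('m')(400)), -76412)) = Mul(Add(228120, Add(Pow(Add(22, -96), Rational(1, 2)), Mul(-1, 142790))), Add(Add(-181299, Rational(-1, 757)), -76412)) = Mul(Add(228120, Add(Pow(-74, Rational(1, 2)), -142790)), Add(Rational(-137243344, 757), -76412)) = Mul(Add(228120, Add(Mul(I, Pow(74, Rational(1, 2))), -142790)), Rational(-195087228, 757)) = Mul(Add(228120, Add(-142790, Mul(I, Pow(74, Rational(1, 2))))), Rational(-195087228, 757)) = Mul(Add(85330, Mul(I, Pow(74, Rational(1, 2)))), Rational(-195087228, 757)) = Add(Rational(-16646793165240, 757), Mul(Rational(-195087228, 757), I, Pow(74, Rational(1, 2))))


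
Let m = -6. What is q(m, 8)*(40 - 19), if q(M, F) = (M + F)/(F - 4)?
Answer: 21/2 ≈ 10.500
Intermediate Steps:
q(M, F) = (F + M)/(-4 + F)
q(m, 8)*(40 - 19) = ((8 - 6)/(-4 + 8))*(40 - 19) = (2/4)*21 = ((1/4)*2)*21 = (1/2)*21 = 21/2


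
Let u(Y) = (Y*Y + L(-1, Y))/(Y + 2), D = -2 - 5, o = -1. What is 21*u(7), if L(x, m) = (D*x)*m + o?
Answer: 679/3 ≈ 226.33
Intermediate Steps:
D = -7
L(x, m) = -1 - 7*m*x (L(x, m) = (-7*x)*m - 1 = -7*m*x - 1 = -1 - 7*m*x)
u(Y) = (-1 + Y**2 + 7*Y)/(2 + Y) (u(Y) = (Y*Y + (-1 - 7*Y*(-1)))/(Y + 2) = (Y**2 + (-1 + 7*Y))/(2 + Y) = (-1 + Y**2 + 7*Y)/(2 + Y))
21*u(7) = 21*((-1 + 7**2 + 7*7)/(2 + 7)) = 21*((-1 + 49 + 49)/9) = 21*((1/9)*97) = 21*(97/9) = 679/3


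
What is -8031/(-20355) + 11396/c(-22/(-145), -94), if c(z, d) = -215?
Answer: -15349261/291755 ≈ -52.610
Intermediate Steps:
-8031/(-20355) + 11396/c(-22/(-145), -94) = -8031/(-20355) + 11396/(-215) = -8031*(-1/20355) + 11396*(-1/215) = 2677/6785 - 11396/215 = -15349261/291755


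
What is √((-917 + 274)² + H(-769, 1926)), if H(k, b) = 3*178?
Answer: √413983 ≈ 643.42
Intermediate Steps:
H(k, b) = 534
√((-917 + 274)² + H(-769, 1926)) = √((-917 + 274)² + 534) = √((-643)² + 534) = √(413449 + 534) = √413983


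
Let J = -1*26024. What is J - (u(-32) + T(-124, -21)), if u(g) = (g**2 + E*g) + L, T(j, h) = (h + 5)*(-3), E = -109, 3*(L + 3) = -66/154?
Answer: -214066/7 ≈ -30581.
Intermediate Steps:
L = -22/7 (L = -3 + (-66/154)/3 = -3 + (-66*1/154)/3 = -3 + (1/3)*(-3/7) = -3 - 1/7 = -22/7 ≈ -3.1429)
T(j, h) = -15 - 3*h (T(j, h) = (5 + h)*(-3) = -15 - 3*h)
J = -26024
u(g) = -22/7 + g**2 - 109*g (u(g) = (g**2 - 109*g) - 22/7 = -22/7 + g**2 - 109*g)
J - (u(-32) + T(-124, -21)) = -26024 - ((-22/7 + (-32)**2 - 109*(-32)) + (-15 - 3*(-21))) = -26024 - ((-22/7 + 1024 + 3488) + (-15 + 63)) = -26024 - (31562/7 + 48) = -26024 - 1*31898/7 = -26024 - 31898/7 = -214066/7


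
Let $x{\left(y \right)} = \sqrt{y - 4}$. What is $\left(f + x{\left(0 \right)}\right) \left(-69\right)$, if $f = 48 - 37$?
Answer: $-759 - 138 i \approx -759.0 - 138.0 i$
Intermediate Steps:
$x{\left(y \right)} = \sqrt{-4 + y}$
$f = 11$ ($f = 48 - 37 = 11$)
$\left(f + x{\left(0 \right)}\right) \left(-69\right) = \left(11 + \sqrt{-4 + 0}\right) \left(-69\right) = \left(11 + \sqrt{-4}\right) \left(-69\right) = \left(11 + 2 i\right) \left(-69\right) = -759 - 138 i$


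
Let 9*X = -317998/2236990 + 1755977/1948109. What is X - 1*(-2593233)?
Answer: 16951577056361641453/6536850527865 ≈ 2.5932e+6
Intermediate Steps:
X = 551434703908/6536850527865 (X = (-317998/2236990 + 1755977/1948109)/9 = (-317998*1/2236990 + 1755977*(1/1948109))/9 = (-158999/1118495 + 1755977/1948109)/9 = (⅑)*(1654304111724/2178950175955) = 551434703908/6536850527865 ≈ 0.084358)
X - 1*(-2593233) = 551434703908/6536850527865 - 1*(-2593233) = 551434703908/6536850527865 + 2593233 = 16951577056361641453/6536850527865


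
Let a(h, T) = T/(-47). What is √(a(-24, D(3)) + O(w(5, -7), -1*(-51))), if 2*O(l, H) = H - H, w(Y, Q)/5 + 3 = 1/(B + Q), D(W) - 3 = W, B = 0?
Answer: I*√282/47 ≈ 0.3573*I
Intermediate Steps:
D(W) = 3 + W
w(Y, Q) = -15 + 5/Q (w(Y, Q) = -15 + 5/(0 + Q) = -15 + 5/Q)
O(l, H) = 0 (O(l, H) = (H - H)/2 = (½)*0 = 0)
a(h, T) = -T/47 (a(h, T) = T*(-1/47) = -T/47)
√(a(-24, D(3)) + O(w(5, -7), -1*(-51))) = √(-(3 + 3)/47 + 0) = √(-1/47*6 + 0) = √(-6/47 + 0) = √(-6/47) = I*√282/47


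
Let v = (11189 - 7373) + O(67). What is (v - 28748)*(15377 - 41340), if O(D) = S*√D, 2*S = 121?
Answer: 647309516 - 3141523*√67/2 ≈ 6.3445e+8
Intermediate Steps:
S = 121/2 (S = (½)*121 = 121/2 ≈ 60.500)
O(D) = 121*√D/2
v = 3816 + 121*√67/2 (v = (11189 - 7373) + 121*√67/2 = 3816 + 121*√67/2 ≈ 4311.2)
(v - 28748)*(15377 - 41340) = ((3816 + 121*√67/2) - 28748)*(15377 - 41340) = (-24932 + 121*√67/2)*(-25963) = 647309516 - 3141523*√67/2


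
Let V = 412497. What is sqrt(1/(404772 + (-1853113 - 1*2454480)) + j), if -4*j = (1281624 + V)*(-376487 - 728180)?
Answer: sqrt(28505789423616131315365703)/7805642 ≈ 6.8400e+5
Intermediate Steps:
j = 1871439562707/4 (j = -(1281624 + 412497)*(-376487 - 728180)/4 = -1694121*(-1104667)/4 = -1/4*(-1871439562707) = 1871439562707/4 ≈ 4.6786e+11)
sqrt(1/(404772 + (-1853113 - 1*2454480)) + j) = sqrt(1/(404772 + (-1853113 - 1*2454480)) + 1871439562707/4) = sqrt(1/(404772 + (-1853113 - 2454480)) + 1871439562707/4) = sqrt(1/(404772 - 4307593) + 1871439562707/4) = sqrt(1/(-3902821) + 1871439562707/4) = sqrt(-1/3902821 + 1871439562707/4) = sqrt(7303893625563696443/15611284) = sqrt(28505789423616131315365703)/7805642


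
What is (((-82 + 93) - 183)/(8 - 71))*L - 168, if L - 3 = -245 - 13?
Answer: -18148/21 ≈ -864.19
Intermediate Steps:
L = -255 (L = 3 + (-245 - 13) = 3 - 258 = -255)
(((-82 + 93) - 183)/(8 - 71))*L - 168 = (((-82 + 93) - 183)/(8 - 71))*(-255) - 168 = ((11 - 183)/(-63))*(-255) - 168 = -172*(-1/63)*(-255) - 168 = (172/63)*(-255) - 168 = -14620/21 - 168 = -18148/21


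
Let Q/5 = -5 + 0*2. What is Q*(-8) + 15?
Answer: 215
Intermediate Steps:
Q = -25 (Q = 5*(-5 + 0*2) = 5*(-5 + 0) = 5*(-5) = -25)
Q*(-8) + 15 = -25*(-8) + 15 = 200 + 15 = 215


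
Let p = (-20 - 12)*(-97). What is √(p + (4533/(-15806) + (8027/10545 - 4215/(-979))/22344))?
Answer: √82638823067055882722957510/163174110330 ≈ 55.711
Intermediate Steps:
p = 3104 (p = -32*(-97) = 3104)
√(p + (4533/(-15806) + (8027/10545 - 4215/(-979))/22344)) = √(3104 + (4533/(-15806) + (8027/10545 - 4215/(-979))/22344)) = √(3104 + (4533*(-1/15806) + (8027*(1/10545) - 4215*(-1/979))*(1/22344))) = √(3104 + (-4533/15806 + (8027/10545 + 4215/979)*(1/22344))) = √(3104 + (-4533/15806 + (52305608/10323555)*(1/22344))) = √(3104 + (-4533/15806 + 6538201/28833689115)) = √(3104 - 18657109993327/65106470021670) = √(202071825837270353/65106470021670) = √82638823067055882722957510/163174110330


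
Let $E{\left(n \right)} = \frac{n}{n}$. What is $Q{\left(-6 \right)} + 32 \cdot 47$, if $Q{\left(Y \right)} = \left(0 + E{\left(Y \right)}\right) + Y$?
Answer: $1499$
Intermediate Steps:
$E{\left(n \right)} = 1$
$Q{\left(Y \right)} = 1 + Y$ ($Q{\left(Y \right)} = \left(0 + 1\right) + Y = 1 + Y$)
$Q{\left(-6 \right)} + 32 \cdot 47 = \left(1 - 6\right) + 32 \cdot 47 = -5 + 1504 = 1499$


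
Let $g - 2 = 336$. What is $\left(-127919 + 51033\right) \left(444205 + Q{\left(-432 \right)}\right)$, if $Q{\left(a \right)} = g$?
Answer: $-34179133098$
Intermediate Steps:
$g = 338$ ($g = 2 + 336 = 338$)
$Q{\left(a \right)} = 338$
$\left(-127919 + 51033\right) \left(444205 + Q{\left(-432 \right)}\right) = \left(-127919 + 51033\right) \left(444205 + 338\right) = \left(-76886\right) 444543 = -34179133098$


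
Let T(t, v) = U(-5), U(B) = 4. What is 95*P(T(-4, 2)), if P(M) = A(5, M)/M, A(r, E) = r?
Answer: 475/4 ≈ 118.75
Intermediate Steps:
T(t, v) = 4
P(M) = 5/M
95*P(T(-4, 2)) = 95*(5/4) = 475/4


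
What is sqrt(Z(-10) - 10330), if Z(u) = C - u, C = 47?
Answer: I*sqrt(10273) ≈ 101.36*I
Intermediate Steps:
Z(u) = 47 - u
sqrt(Z(-10) - 10330) = sqrt((47 - 1*(-10)) - 10330) = sqrt((47 + 10) - 10330) = sqrt(57 - 10330) = sqrt(-10273) = I*sqrt(10273)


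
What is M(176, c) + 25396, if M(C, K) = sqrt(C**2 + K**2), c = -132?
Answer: 25616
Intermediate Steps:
M(176, c) + 25396 = sqrt(176**2 + (-132)**2) + 25396 = sqrt(30976 + 17424) + 25396 = sqrt(48400) + 25396 = 220 + 25396 = 25616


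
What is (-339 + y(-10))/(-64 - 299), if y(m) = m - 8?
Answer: 119/121 ≈ 0.98347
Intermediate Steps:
y(m) = -8 + m
(-339 + y(-10))/(-64 - 299) = (-339 + (-8 - 10))/(-64 - 299) = (-339 - 18)/(-363) = -357*(-1/363) = 119/121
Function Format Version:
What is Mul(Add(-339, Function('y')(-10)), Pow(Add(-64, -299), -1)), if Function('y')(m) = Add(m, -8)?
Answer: Rational(119, 121) ≈ 0.98347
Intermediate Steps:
Function('y')(m) = Add(-8, m)
Mul(Add(-339, Function('y')(-10)), Pow(Add(-64, -299), -1)) = Mul(Add(-339, Add(-8, -10)), Pow(Add(-64, -299), -1)) = Mul(Add(-339, -18), Pow(-363, -1)) = Mul(-357, Rational(-1, 363)) = Rational(119, 121)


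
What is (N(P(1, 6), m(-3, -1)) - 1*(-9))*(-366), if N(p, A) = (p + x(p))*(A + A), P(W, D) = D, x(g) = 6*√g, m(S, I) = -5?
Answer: 18666 + 21960*√6 ≈ 72457.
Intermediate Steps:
N(p, A) = 2*A*(p + 6*√p) (N(p, A) = (p + 6*√p)*(A + A) = (p + 6*√p)*(2*A) = 2*A*(p + 6*√p))
(N(P(1, 6), m(-3, -1)) - 1*(-9))*(-366) = (2*(-5)*(6 + 6*√6) - 1*(-9))*(-366) = ((-60 - 60*√6) + 9)*(-366) = (-51 - 60*√6)*(-366) = 18666 + 21960*√6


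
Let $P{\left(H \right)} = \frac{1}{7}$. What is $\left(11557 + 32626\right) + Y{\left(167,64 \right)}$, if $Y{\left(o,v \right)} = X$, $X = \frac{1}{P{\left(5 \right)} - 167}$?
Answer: $\frac{51605737}{1168} \approx 44183.0$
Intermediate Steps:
$P{\left(H \right)} = \frac{1}{7}$
$X = - \frac{7}{1168}$ ($X = \frac{1}{\frac{1}{7} - 167} = \frac{1}{- \frac{1168}{7}} = - \frac{7}{1168} \approx -0.0059932$)
$Y{\left(o,v \right)} = - \frac{7}{1168}$
$\left(11557 + 32626\right) + Y{\left(167,64 \right)} = \left(11557 + 32626\right) - \frac{7}{1168} = 44183 - \frac{7}{1168} = \frac{51605737}{1168}$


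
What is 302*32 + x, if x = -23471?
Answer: -13807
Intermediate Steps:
302*32 + x = 302*32 - 23471 = 9664 - 23471 = -13807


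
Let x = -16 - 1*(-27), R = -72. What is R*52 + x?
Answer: -3733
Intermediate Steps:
x = 11 (x = -16 + 27 = 11)
R*52 + x = -72*52 + 11 = -3744 + 11 = -3733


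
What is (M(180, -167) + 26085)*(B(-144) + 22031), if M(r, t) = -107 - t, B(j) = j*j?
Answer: 1118143215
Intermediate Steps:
B(j) = j²
(M(180, -167) + 26085)*(B(-144) + 22031) = ((-107 - 1*(-167)) + 26085)*((-144)² + 22031) = ((-107 + 167) + 26085)*(20736 + 22031) = (60 + 26085)*42767 = 26145*42767 = 1118143215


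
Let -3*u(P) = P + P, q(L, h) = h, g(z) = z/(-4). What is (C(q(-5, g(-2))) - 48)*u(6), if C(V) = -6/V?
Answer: 240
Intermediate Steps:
g(z) = -z/4 (g(z) = z*(-¼) = -z/4)
u(P) = -2*P/3 (u(P) = -(P + P)/3 = -2*P/3)
(C(q(-5, g(-2))) - 48)*u(6) = (-6/((-¼*(-2))) - 48)*(-⅔*6) = (-6/½ - 48)*(-4) = (-6*2 - 48)*(-4) = (-12 - 48)*(-4) = -60*(-4) = 240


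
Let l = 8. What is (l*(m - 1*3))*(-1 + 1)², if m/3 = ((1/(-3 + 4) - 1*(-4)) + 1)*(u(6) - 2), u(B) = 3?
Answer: 0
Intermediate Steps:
m = 18 (m = 3*(((1/(-3 + 4) - 1*(-4)) + 1)*(3 - 2)) = 3*(((1/1 + 4) + 1)*1) = 3*(((1 + 4) + 1)*1) = 3*((5 + 1)*1) = 3*(6*1) = 3*6 = 18)
(l*(m - 1*3))*(-1 + 1)² = (8*(18 - 1*3))*(-1 + 1)² = (8*(18 - 3))*0² = (8*15)*0 = 120*0 = 0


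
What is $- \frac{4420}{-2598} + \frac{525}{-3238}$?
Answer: $\frac{6474005}{4206162} \approx 1.5392$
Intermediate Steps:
$- \frac{4420}{-2598} + \frac{525}{-3238} = \left(-4420\right) \left(- \frac{1}{2598}\right) + 525 \left(- \frac{1}{3238}\right) = \frac{2210}{1299} - \frac{525}{3238} = \frac{6474005}{4206162}$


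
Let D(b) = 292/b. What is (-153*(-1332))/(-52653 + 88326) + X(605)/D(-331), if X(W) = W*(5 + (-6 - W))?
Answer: 721523276187/1736086 ≈ 4.1560e+5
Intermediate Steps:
X(W) = W*(-1 - W)
(-153*(-1332))/(-52653 + 88326) + X(605)/D(-331) = (-153*(-1332))/(-52653 + 88326) + (-1*605*(1 + 605))/((292/(-331))) = 203796/35673 + (-1*605*606)/((292*(-1/331))) = 203796*(1/35673) - 366630/(-292/331) = 67932/11891 - 366630*(-331/292) = 67932/11891 + 60677265/146 = 721523276187/1736086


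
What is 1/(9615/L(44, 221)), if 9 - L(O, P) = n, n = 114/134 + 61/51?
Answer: 23759/32854455 ≈ 0.00072316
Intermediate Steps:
n = 6994/3417 (n = 114*(1/134) + 61*(1/51) = 57/67 + 61/51 = 6994/3417 ≈ 2.0468)
L(O, P) = 23759/3417 (L(O, P) = 9 - 1*6994/3417 = 9 - 6994/3417 = 23759/3417)
1/(9615/L(44, 221)) = 1/(9615/(23759/3417)) = 1/(9615*(3417/23759)) = 1/(32854455/23759) = 23759/32854455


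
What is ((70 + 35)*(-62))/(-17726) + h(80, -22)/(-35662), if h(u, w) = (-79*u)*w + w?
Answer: -50728942/14366923 ≈ -3.5310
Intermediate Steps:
h(u, w) = w - 79*u*w (h(u, w) = -79*u*w + w = w - 79*u*w)
((70 + 35)*(-62))/(-17726) + h(80, -22)/(-35662) = ((70 + 35)*(-62))/(-17726) - 22*(1 - 79*80)/(-35662) = (105*(-62))*(-1/17726) - 22*(1 - 6320)*(-1/35662) = -6510*(-1/17726) - 22*(-6319)*(-1/35662) = 3255/8863 + 139018*(-1/35662) = 3255/8863 - 6319/1621 = -50728942/14366923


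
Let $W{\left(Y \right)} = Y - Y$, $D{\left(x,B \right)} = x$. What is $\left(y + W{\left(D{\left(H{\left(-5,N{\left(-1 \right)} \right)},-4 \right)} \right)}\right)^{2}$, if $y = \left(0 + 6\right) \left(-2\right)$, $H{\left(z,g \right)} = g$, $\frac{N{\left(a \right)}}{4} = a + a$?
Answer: $144$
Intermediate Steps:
$N{\left(a \right)} = 8 a$ ($N{\left(a \right)} = 4 \left(a + a\right) = 4 \cdot 2 a = 8 a$)
$y = -12$ ($y = 6 \left(-2\right) = -12$)
$W{\left(Y \right)} = 0$
$\left(y + W{\left(D{\left(H{\left(-5,N{\left(-1 \right)} \right)},-4 \right)} \right)}\right)^{2} = \left(-12 + 0\right)^{2} = \left(-12\right)^{2} = 144$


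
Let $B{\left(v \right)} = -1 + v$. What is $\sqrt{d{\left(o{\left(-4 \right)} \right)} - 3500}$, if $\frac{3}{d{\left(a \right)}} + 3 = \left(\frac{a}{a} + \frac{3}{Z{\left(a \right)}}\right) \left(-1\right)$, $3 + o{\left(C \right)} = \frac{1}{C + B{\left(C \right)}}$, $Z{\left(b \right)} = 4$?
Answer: $\frac{4 i \sqrt{78983}}{19} \approx 59.166 i$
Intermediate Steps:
$o{\left(C \right)} = -3 + \frac{1}{-1 + 2 C}$ ($o{\left(C \right)} = -3 + \frac{1}{C + \left(-1 + C\right)} = -3 + \frac{1}{-1 + 2 C}$)
$d{\left(a \right)} = - \frac{12}{19}$ ($d{\left(a \right)} = \frac{3}{-3 + \left(\frac{a}{a} + \frac{3}{4}\right) \left(-1\right)} = \frac{3}{-3 + \left(1 + 3 \cdot \frac{1}{4}\right) \left(-1\right)} = \frac{3}{-3 + \left(1 + \frac{3}{4}\right) \left(-1\right)} = \frac{3}{-3 + \frac{7}{4} \left(-1\right)} = \frac{3}{-3 - \frac{7}{4}} = \frac{3}{- \frac{19}{4}} = 3 \left(- \frac{4}{19}\right) = - \frac{12}{19}$)
$\sqrt{d{\left(o{\left(-4 \right)} \right)} - 3500} = \sqrt{- \frac{12}{19} - 3500} = \sqrt{- \frac{66512}{19}} = \frac{4 i \sqrt{78983}}{19}$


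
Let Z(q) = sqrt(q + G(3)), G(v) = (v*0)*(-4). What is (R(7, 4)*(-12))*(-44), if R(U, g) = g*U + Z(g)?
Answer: 15840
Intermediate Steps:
G(v) = 0 (G(v) = 0*(-4) = 0)
Z(q) = sqrt(q) (Z(q) = sqrt(q + 0) = sqrt(q))
R(U, g) = sqrt(g) + U*g (R(U, g) = g*U + sqrt(g) = U*g + sqrt(g) = sqrt(g) + U*g)
(R(7, 4)*(-12))*(-44) = ((sqrt(4) + 7*4)*(-12))*(-44) = ((2 + 28)*(-12))*(-44) = (30*(-12))*(-44) = -360*(-44) = 15840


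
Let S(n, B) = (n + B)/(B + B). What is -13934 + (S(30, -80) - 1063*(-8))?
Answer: -86875/16 ≈ -5429.7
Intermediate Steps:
S(n, B) = (B + n)/(2*B) (S(n, B) = (B + n)/((2*B)) = (B + n)*(1/(2*B)) = (B + n)/(2*B))
-13934 + (S(30, -80) - 1063*(-8)) = -13934 + ((1/2)*(-80 + 30)/(-80) - 1063*(-8)) = -13934 + ((1/2)*(-1/80)*(-50) + 8504) = -13934 + (5/16 + 8504) = -13934 + 136069/16 = -86875/16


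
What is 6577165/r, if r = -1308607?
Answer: -6577165/1308607 ≈ -5.0261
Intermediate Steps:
6577165/r = 6577165/(-1308607) = 6577165*(-1/1308607) = -6577165/1308607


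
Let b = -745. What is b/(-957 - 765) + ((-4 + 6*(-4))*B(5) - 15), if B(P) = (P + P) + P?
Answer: -748325/1722 ≈ -434.57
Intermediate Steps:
B(P) = 3*P (B(P) = 2*P + P = 3*P)
b/(-957 - 765) + ((-4 + 6*(-4))*B(5) - 15) = -745/(-957 - 765) + ((-4 + 6*(-4))*(3*5) - 15) = -745/(-1722) + ((-4 - 24)*15 - 15) = -745*(-1/1722) + (-28*15 - 15) = 745/1722 + (-420 - 15) = 745/1722 - 435 = -748325/1722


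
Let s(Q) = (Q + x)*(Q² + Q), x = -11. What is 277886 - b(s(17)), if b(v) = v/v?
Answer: 277885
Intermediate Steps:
s(Q) = (-11 + Q)*(Q + Q²) (s(Q) = (Q - 11)*(Q² + Q) = (-11 + Q)*(Q + Q²))
b(v) = 1
277886 - b(s(17)) = 277886 - 1*1 = 277886 - 1 = 277885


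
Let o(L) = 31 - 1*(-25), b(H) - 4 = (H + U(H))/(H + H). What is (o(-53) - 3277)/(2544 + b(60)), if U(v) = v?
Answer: -3221/2549 ≈ -1.2636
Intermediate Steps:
b(H) = 5 (b(H) = 4 + (H + H)/(H + H) = 4 + (2*H)/((2*H)) = 4 + (2*H)*(1/(2*H)) = 4 + 1 = 5)
o(L) = 56 (o(L) = 31 + 25 = 56)
(o(-53) - 3277)/(2544 + b(60)) = (56 - 3277)/(2544 + 5) = -3221/2549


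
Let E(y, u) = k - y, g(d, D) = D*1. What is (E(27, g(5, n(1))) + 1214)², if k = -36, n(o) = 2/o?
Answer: 1324801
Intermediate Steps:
g(d, D) = D
E(y, u) = -36 - y
(E(27, g(5, n(1))) + 1214)² = ((-36 - 1*27) + 1214)² = ((-36 - 27) + 1214)² = (-63 + 1214)² = 1151² = 1324801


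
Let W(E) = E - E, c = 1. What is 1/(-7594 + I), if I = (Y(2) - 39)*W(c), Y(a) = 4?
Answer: -1/7594 ≈ -0.00013168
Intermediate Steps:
W(E) = 0
I = 0 (I = (4 - 39)*0 = -35*0 = 0)
1/(-7594 + I) = 1/(-7594 + 0) = 1/(-7594) = -1/7594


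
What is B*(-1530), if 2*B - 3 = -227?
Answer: 171360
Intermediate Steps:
B = -112 (B = 3/2 + (1/2)*(-227) = 3/2 - 227/2 = -112)
B*(-1530) = -112*(-1530) = 171360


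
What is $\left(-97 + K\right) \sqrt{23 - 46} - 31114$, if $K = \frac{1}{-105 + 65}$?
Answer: $-31114 - \frac{3881 i \sqrt{23}}{40} \approx -31114.0 - 465.32 i$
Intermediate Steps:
$K = - \frac{1}{40}$ ($K = \frac{1}{-40} = - \frac{1}{40} \approx -0.025$)
$\left(-97 + K\right) \sqrt{23 - 46} - 31114 = \left(-97 - \frac{1}{40}\right) \sqrt{23 - 46} - 31114 = - \frac{3881 \sqrt{-23}}{40} - 31114 = - \frac{3881 i \sqrt{23}}{40} - 31114 = -31114 - \frac{3881 i \sqrt{23}}{40}$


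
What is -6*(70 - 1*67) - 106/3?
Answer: -160/3 ≈ -53.333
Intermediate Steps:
-6*(70 - 1*67) - 106/3 = -6*(70 - 67) - 106*⅓ = -6*3 - 106/3 = -18 - 106/3 = -160/3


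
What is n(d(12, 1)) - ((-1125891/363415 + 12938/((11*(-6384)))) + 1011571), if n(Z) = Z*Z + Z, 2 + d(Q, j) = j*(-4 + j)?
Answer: -992890691108081/981555960 ≈ -1.0115e+6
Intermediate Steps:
d(Q, j) = -2 + j*(-4 + j)
n(Z) = Z + Z² (n(Z) = Z² + Z = Z + Z²)
n(d(12, 1)) - ((-1125891/363415 + 12938/((11*(-6384)))) + 1011571) = (-2 + 1² - 4*1)*(1 + (-2 + 1² - 4*1)) - ((-1125891/363415 + 12938/((11*(-6384)))) + 1011571) = (-2 + 1 - 4)*(1 + (-2 + 1 - 4)) - ((-1125891*1/363415 + 12938/(-70224)) + 1011571) = -5*(1 - 5) - ((-86607/27955 + 12938*(-1/70224)) + 1011571) = -5*(-4) - ((-86607/27955 - 6469/35112) + 1011571) = 20 - (-3221785879/981555960 + 1011571) = 20 - 1*992910322227281/981555960 = 20 - 992910322227281/981555960 = -992890691108081/981555960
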